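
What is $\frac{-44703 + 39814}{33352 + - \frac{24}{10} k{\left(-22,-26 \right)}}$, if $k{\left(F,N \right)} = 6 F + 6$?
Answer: $- \frac{24445}{168272} \approx -0.14527$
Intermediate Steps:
$k{\left(F,N \right)} = 6 + 6 F$
$\frac{-44703 + 39814}{33352 + - \frac{24}{10} k{\left(-22,-26 \right)}} = \frac{-44703 + 39814}{33352 + - \frac{24}{10} \left(6 + 6 \left(-22\right)\right)} = - \frac{4889}{33352 + \left(-24\right) \frac{1}{10} \left(6 - 132\right)} = - \frac{4889}{33352 - - \frac{1512}{5}} = - \frac{4889}{33352 + \frac{1512}{5}} = - \frac{4889}{\frac{168272}{5}} = \left(-4889\right) \frac{5}{168272} = - \frac{24445}{168272}$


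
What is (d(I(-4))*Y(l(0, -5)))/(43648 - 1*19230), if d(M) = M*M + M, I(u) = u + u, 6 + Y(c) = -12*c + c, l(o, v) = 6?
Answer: -2016/12209 ≈ -0.16512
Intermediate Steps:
Y(c) = -6 - 11*c (Y(c) = -6 + (-12*c + c) = -6 - 11*c)
I(u) = 2*u
d(M) = M + M**2 (d(M) = M**2 + M = M + M**2)
(d(I(-4))*Y(l(0, -5)))/(43648 - 1*19230) = (((2*(-4))*(1 + 2*(-4)))*(-6 - 11*6))/(43648 - 1*19230) = ((-8*(1 - 8))*(-6 - 66))/(43648 - 19230) = (-8*(-7)*(-72))/24418 = (56*(-72))*(1/24418) = -4032*1/24418 = -2016/12209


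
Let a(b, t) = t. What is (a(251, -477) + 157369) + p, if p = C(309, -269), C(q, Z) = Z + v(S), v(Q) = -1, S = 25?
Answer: 156622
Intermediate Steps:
C(q, Z) = -1 + Z (C(q, Z) = Z - 1 = -1 + Z)
p = -270 (p = -1 - 269 = -270)
(a(251, -477) + 157369) + p = (-477 + 157369) - 270 = 156892 - 270 = 156622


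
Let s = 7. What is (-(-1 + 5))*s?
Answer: -28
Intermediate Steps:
(-(-1 + 5))*s = -(-1 + 5)*7 = -1*4*7 = -4*7 = -28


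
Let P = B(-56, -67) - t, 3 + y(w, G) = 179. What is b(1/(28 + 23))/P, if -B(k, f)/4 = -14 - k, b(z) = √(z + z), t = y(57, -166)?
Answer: -√102/17544 ≈ -0.00057567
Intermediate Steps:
y(w, G) = 176 (y(w, G) = -3 + 179 = 176)
t = 176
b(z) = √2*√z (b(z) = √(2*z) = √2*√z)
B(k, f) = 56 + 4*k (B(k, f) = -4*(-14 - k) = 56 + 4*k)
P = -344 (P = (56 + 4*(-56)) - 1*176 = (56 - 224) - 176 = -168 - 176 = -344)
b(1/(28 + 23))/P = (√2*√(1/(28 + 23)))/(-344) = (√2*√(1/51))*(-1/344) = (√2*(√51/51))*(-1/344) = (√102/51)*(-1/344) = -√102/17544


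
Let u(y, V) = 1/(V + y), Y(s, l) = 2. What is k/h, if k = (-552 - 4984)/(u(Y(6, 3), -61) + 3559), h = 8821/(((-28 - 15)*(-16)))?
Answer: -56179328/463058395 ≈ -0.12132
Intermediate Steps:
h = 8821/688 (h = 8821/((-43*(-16))) = 8821/688 ≈ 12.821)
k = -81656/52495 (k = (-552 - 4984)/(1/(-61 + 2) + 3559) = -5536/(1/(-59) + 3559) = -5536/(-1/59 + 3559) = -5536/209980/59 = -5536*59/209980 = -81656/52495 ≈ -1.5555)
k/h = -81656/(52495*8821/688) = -81656/52495*688/8821 = -56179328/463058395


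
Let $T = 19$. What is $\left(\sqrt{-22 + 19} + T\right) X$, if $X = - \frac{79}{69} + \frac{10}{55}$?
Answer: $- \frac{13889}{759} - \frac{731 i \sqrt{3}}{759} \approx -18.299 - 1.6682 i$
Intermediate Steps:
$X = - \frac{731}{759}$ ($X = \left(-79\right) \frac{1}{69} + 10 \cdot \frac{1}{55} = - \frac{79}{69} + \frac{2}{11} = - \frac{731}{759} \approx -0.96311$)
$\left(\sqrt{-22 + 19} + T\right) X = \left(\sqrt{-22 + 19} + 19\right) \left(- \frac{731}{759}\right) = \left(\sqrt{-3} + 19\right) \left(- \frac{731}{759}\right) = \left(i \sqrt{3} + 19\right) \left(- \frac{731}{759}\right) = \left(19 + i \sqrt{3}\right) \left(- \frac{731}{759}\right) = - \frac{13889}{759} - \frac{731 i \sqrt{3}}{759}$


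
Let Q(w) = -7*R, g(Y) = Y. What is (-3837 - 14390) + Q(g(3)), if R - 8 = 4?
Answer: -18311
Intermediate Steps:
R = 12 (R = 8 + 4 = 12)
Q(w) = -84 (Q(w) = -7*12 = -84)
(-3837 - 14390) + Q(g(3)) = (-3837 - 14390) - 84 = -18227 - 84 = -18311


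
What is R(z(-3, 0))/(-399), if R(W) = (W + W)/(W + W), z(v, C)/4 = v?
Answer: -1/399 ≈ -0.0025063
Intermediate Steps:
z(v, C) = 4*v
R(W) = 1 (R(W) = (2*W)/((2*W)) = (2*W)*(1/(2*W)) = 1)
R(z(-3, 0))/(-399) = 1/(-399) = 1*(-1/399) = -1/399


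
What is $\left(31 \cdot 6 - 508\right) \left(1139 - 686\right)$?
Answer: $-145866$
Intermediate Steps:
$\left(31 \cdot 6 - 508\right) \left(1139 - 686\right) = \left(186 - 508\right) 453 = \left(-322\right) 453 = -145866$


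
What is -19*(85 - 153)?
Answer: 1292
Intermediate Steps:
-19*(85 - 153) = -19*(-68) = 1292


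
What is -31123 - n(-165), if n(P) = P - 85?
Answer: -30873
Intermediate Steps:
n(P) = -85 + P
-31123 - n(-165) = -31123 - (-85 - 165) = -31123 - 1*(-250) = -31123 + 250 = -30873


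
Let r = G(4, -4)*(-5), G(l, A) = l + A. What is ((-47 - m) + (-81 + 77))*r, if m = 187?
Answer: 0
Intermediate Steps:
G(l, A) = A + l
r = 0 (r = (-4 + 4)*(-5) = 0*(-5) = 0)
((-47 - m) + (-81 + 77))*r = ((-47 - 1*187) + (-81 + 77))*0 = ((-47 - 187) - 4)*0 = (-234 - 4)*0 = -238*0 = 0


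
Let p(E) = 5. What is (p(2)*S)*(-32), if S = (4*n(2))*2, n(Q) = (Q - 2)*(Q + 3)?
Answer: 0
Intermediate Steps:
n(Q) = (-2 + Q)*(3 + Q)
S = 0 (S = (4*(-6 + 2 + 2²))*2 = (4*(-6 + 2 + 4))*2 = (4*0)*2 = 0*2 = 0)
(p(2)*S)*(-32) = (5*0)*(-32) = 0*(-32) = 0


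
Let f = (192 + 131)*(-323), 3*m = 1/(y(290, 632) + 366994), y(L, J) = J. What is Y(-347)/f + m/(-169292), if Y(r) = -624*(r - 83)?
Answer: -50097603892032649/19479102998065704 ≈ -2.5719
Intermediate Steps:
m = 1/1102878 (m = 1/(3*(632 + 366994)) = (1/3)/367626 = (1/3)*(1/367626) = 1/1102878 ≈ 9.0672e-7)
Y(r) = 51792 - 624*r (Y(r) = -624*(-83 + r) = 51792 - 624*r)
f = -104329 (f = 323*(-323) = -104329)
Y(-347)/f + m/(-169292) = (51792 - 624*(-347))/(-104329) + (1/1102878)/(-169292) = (51792 + 216528)*(-1/104329) + (1/1102878)*(-1/169292) = 268320*(-1/104329) - 1/186708422376 = -268320/104329 - 1/186708422376 = -50097603892032649/19479102998065704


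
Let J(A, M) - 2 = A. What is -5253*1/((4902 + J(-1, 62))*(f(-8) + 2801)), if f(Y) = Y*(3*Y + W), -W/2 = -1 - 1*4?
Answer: -1751/4760813 ≈ -0.00036779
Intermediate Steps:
W = 10 (W = -2*(-1 - 1*4) = -2*(-1 - 4) = -2*(-5) = 10)
J(A, M) = 2 + A
f(Y) = Y*(10 + 3*Y) (f(Y) = Y*(3*Y + 10) = Y*(10 + 3*Y))
-5253*1/((4902 + J(-1, 62))*(f(-8) + 2801)) = -5253*1/((4902 + (2 - 1))*(-8*(10 + 3*(-8)) + 2801)) = -5253*1/((4902 + 1)*(-8*(10 - 24) + 2801)) = -5253*1/(4903*(-8*(-14) + 2801)) = -5253*1/(4903*(112 + 2801)) = -5253/(4903*2913) = -5253/14282439 = -5253*1/14282439 = -1751/4760813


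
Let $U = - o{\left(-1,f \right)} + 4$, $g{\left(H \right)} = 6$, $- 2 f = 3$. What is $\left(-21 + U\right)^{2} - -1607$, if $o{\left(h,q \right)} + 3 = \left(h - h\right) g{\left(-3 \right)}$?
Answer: $1803$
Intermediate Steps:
$f = - \frac{3}{2}$ ($f = \left(- \frac{1}{2}\right) 3 = - \frac{3}{2} \approx -1.5$)
$o{\left(h,q \right)} = -3$ ($o{\left(h,q \right)} = -3 + \left(h - h\right) 6 = -3 + 0 \cdot 6 = -3 + 0 = -3$)
$U = 7$ ($U = \left(-1\right) \left(-3\right) + 4 = 3 + 4 = 7$)
$\left(-21 + U\right)^{2} - -1607 = \left(-21 + 7\right)^{2} - -1607 = \left(-14\right)^{2} + 1607 = 196 + 1607 = 1803$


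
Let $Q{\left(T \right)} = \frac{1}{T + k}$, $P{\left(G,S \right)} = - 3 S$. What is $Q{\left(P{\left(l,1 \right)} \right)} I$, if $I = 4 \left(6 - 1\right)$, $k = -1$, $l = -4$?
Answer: $-5$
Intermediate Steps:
$Q{\left(T \right)} = \frac{1}{-1 + T}$ ($Q{\left(T \right)} = \frac{1}{T - 1} = \frac{1}{-1 + T}$)
$I = 20$ ($I = 4 \cdot 5 = 20$)
$Q{\left(P{\left(l,1 \right)} \right)} I = \frac{1}{-1 - 3} \cdot 20 = \frac{1}{-4} \cdot 20 = \left(- \frac{1}{4}\right) 20 = -5$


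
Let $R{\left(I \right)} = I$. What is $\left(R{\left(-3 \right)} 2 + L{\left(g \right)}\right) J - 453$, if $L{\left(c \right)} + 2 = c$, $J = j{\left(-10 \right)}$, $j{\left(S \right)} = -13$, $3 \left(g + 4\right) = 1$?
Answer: $- \frac{904}{3} \approx -301.33$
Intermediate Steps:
$g = - \frac{11}{3}$ ($g = -4 + \frac{1}{3} \cdot 1 = -4 + \frac{1}{3} = - \frac{11}{3} \approx -3.6667$)
$J = -13$
$L{\left(c \right)} = -2 + c$
$\left(R{\left(-3 \right)} 2 + L{\left(g \right)}\right) J - 453 = \left(\left(-3\right) 2 - \frac{17}{3}\right) \left(-13\right) - 453 = \left(-6 - \frac{17}{3}\right) \left(-13\right) - 453 = \left(- \frac{35}{3}\right) \left(-13\right) - 453 = \frac{455}{3} - 453 = - \frac{904}{3}$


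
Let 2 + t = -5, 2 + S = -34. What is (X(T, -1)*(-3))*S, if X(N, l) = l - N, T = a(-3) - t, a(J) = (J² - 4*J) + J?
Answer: -2808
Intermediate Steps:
S = -36 (S = -2 - 34 = -36)
a(J) = J² - 3*J
t = -7 (t = -2 - 5 = -7)
T = 25 (T = -3*(-3 - 3) - 1*(-7) = -3*(-6) + 7 = 18 + 7 = 25)
(X(T, -1)*(-3))*S = ((-1 - 1*25)*(-3))*(-36) = ((-1 - 25)*(-3))*(-36) = -26*(-3)*(-36) = 78*(-36) = -2808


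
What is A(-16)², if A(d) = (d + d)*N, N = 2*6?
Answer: 147456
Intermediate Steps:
N = 12
A(d) = 24*d (A(d) = (d + d)*12 = (2*d)*12 = 24*d)
A(-16)² = (24*(-16))² = (-384)² = 147456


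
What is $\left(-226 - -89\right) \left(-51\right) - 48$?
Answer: $6939$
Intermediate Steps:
$\left(-226 - -89\right) \left(-51\right) - 48 = \left(-226 + 89\right) \left(-51\right) - 48 = \left(-137\right) \left(-51\right) - 48 = 6987 - 48 = 6939$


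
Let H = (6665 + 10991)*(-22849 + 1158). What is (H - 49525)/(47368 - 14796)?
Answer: -383025821/32572 ≈ -11759.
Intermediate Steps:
H = -382976296 (H = 17656*(-21691) = -382976296)
(H - 49525)/(47368 - 14796) = (-382976296 - 49525)/(47368 - 14796) = -383025821/32572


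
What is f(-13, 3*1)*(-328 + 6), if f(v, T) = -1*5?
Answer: 1610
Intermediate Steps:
f(v, T) = -5
f(-13, 3*1)*(-328 + 6) = -5*(-328 + 6) = -5*(-322) = 1610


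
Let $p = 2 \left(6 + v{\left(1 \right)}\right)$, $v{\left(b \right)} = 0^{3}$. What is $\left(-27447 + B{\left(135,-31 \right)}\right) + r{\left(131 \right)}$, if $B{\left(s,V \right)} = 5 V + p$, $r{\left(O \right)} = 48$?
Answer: $-27542$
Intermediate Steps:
$v{\left(b \right)} = 0$
$p = 12$ ($p = 2 \left(6 + 0\right) = 2 \cdot 6 = 12$)
$B{\left(s,V \right)} = 12 + 5 V$ ($B{\left(s,V \right)} = 5 V + 12 = 12 + 5 V$)
$\left(-27447 + B{\left(135,-31 \right)}\right) + r{\left(131 \right)} = \left(-27447 + \left(12 + 5 \left(-31\right)\right)\right) + 48 = \left(-27447 + \left(12 - 155\right)\right) + 48 = \left(-27447 - 143\right) + 48 = -27590 + 48 = -27542$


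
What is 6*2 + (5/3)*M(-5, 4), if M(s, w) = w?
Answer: 56/3 ≈ 18.667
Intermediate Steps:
6*2 + (5/3)*M(-5, 4) = 6*2 + (5/3)*4 = 12 + (5*(1/3))*4 = 12 + (5/3)*4 = 12 + 20/3 = 56/3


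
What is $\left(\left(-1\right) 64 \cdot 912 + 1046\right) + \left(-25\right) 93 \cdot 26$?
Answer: $-117772$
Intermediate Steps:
$\left(\left(-1\right) 64 \cdot 912 + 1046\right) + \left(-25\right) 93 \cdot 26 = \left(\left(-64\right) 912 + 1046\right) - 60450 = \left(-58368 + 1046\right) - 60450 = -57322 - 60450 = -117772$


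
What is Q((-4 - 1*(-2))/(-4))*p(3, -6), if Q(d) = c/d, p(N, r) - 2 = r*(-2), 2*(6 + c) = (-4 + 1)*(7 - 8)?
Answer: -126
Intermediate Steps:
c = -9/2 (c = -6 + ((-4 + 1)*(7 - 8))/2 = -6 + (-3*(-1))/2 = -6 + (½)*3 = -6 + 3/2 = -9/2 ≈ -4.5000)
p(N, r) = 2 - 2*r (p(N, r) = 2 + r*(-2) = 2 - 2*r)
Q(d) = -9/(2*d)
Q((-4 - 1*(-2))/(-4))*p(3, -6) = (-9*(-4/(-4 - 1*(-2)))/2)*(2 - 2*(-6)) = (-9*(-4/(-4 + 2))/2)*(2 + 12) = -9/(2*((-2*(-¼))))*14 = -9/(2*½)*14 = -9/2*2*14 = -9*14 = -126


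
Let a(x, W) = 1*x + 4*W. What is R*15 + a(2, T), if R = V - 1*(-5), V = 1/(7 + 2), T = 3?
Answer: 272/3 ≈ 90.667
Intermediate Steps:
V = ⅑ (V = 1/9 = ⅑ ≈ 0.11111)
a(x, W) = x + 4*W
R = 46/9 (R = ⅑ - 1*(-5) = ⅑ + 5 = 46/9 ≈ 5.1111)
R*15 + a(2, T) = (46/9)*15 + (2 + 4*3) = 230/3 + (2 + 12) = 230/3 + 14 = 272/3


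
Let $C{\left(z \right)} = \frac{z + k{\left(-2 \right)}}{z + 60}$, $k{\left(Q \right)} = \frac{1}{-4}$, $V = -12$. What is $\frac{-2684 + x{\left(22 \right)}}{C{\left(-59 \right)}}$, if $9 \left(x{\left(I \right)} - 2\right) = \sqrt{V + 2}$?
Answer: $\frac{3576}{79} - \frac{4 i \sqrt{10}}{2133} \approx 45.266 - 0.0059302 i$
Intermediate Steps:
$k{\left(Q \right)} = - \frac{1}{4}$
$x{\left(I \right)} = 2 + \frac{i \sqrt{10}}{9}$ ($x{\left(I \right)} = 2 + \frac{\sqrt{-12 + 2}}{9} = 2 + \frac{\sqrt{-10}}{9} = 2 + \frac{i \sqrt{10}}{9}$)
$C{\left(z \right)} = \frac{- \frac{1}{4} + z}{60 + z}$ ($C{\left(z \right)} = \frac{z - \frac{1}{4}}{z + 60} = \frac{- \frac{1}{4} + z}{60 + z}$)
$\frac{-2684 + x{\left(22 \right)}}{C{\left(-59 \right)}} = \frac{-2684 + \left(2 + \frac{i \sqrt{10}}{9}\right)}{\frac{1}{60 - 59} \left(- \frac{1}{4} - 59\right)} = \frac{-2682 + \frac{i \sqrt{10}}{9}}{1^{-1} \left(- \frac{237}{4}\right)} = \frac{-2682 + \frac{i \sqrt{10}}{9}}{1 \left(- \frac{237}{4}\right)} = \frac{-2682 + \frac{i \sqrt{10}}{9}}{- \frac{237}{4}} = \left(-2682 + \frac{i \sqrt{10}}{9}\right) \left(- \frac{4}{237}\right) = \frac{3576}{79} - \frac{4 i \sqrt{10}}{2133}$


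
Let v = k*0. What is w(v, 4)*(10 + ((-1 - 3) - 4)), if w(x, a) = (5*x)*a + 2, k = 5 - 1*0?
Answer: 4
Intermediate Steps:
k = 5 (k = 5 + 0 = 5)
v = 0 (v = 5*0 = 0)
w(x, a) = 2 + 5*a*x (w(x, a) = 5*a*x + 2 = 2 + 5*a*x)
w(v, 4)*(10 + ((-1 - 3) - 4)) = (2 + 5*4*0)*(10 + ((-1 - 3) - 4)) = (2 + 0)*(10 + (-4 - 4)) = 2*(10 - 8) = 2*2 = 4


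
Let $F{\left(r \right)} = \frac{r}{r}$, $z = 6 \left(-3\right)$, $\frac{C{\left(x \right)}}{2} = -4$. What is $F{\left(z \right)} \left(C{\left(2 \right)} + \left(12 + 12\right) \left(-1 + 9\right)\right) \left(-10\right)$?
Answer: $-1840$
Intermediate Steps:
$C{\left(x \right)} = -8$ ($C{\left(x \right)} = 2 \left(-4\right) = -8$)
$z = -18$
$F{\left(r \right)} = 1$
$F{\left(z \right)} \left(C{\left(2 \right)} + \left(12 + 12\right) \left(-1 + 9\right)\right) \left(-10\right) = 1 \left(-8 + \left(12 + 12\right) \left(-1 + 9\right)\right) \left(-10\right) = 1 \left(-8 + 24 \cdot 8\right) \left(-10\right) = 1 \left(-8 + 192\right) \left(-10\right) = 1 \cdot 184 \left(-10\right) = 184 \left(-10\right) = -1840$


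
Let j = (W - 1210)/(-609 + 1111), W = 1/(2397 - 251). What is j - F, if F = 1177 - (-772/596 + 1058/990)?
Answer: -93728847751453/79455671460 ≈ -1179.6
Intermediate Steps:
W = 1/2146 ≈ 0.00046598
j = -2596659/1077292 (j = (1/2146 - 1210)/(-609 + 1111) = -2596659/2146/502 = -2596659/2146*1/502 = -2596659/1077292 ≈ -2.4104)
F = 86826349/73755 (F = 1177 - (-772*1/596 + 1058*(1/990)) = 1177 - (-193/149 + 529/495) = 1177 - 1*(-16714/73755) = 1177 + 16714/73755 = 86826349/73755 ≈ 1177.2)
j - F = -2596659/1077292 - 1*86826349/73755 = -2596659/1077292 - 86826349/73755 = -93728847751453/79455671460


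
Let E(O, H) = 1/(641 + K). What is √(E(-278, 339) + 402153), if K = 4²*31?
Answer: √519890932794/1137 ≈ 634.16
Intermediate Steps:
K = 496 (K = 16*31 = 496)
E(O, H) = 1/1137 (E(O, H) = 1/(641 + 496) = 1/1137)
√(E(-278, 339) + 402153) = √(1/1137 + 402153) = √(457247962/1137) = √519890932794/1137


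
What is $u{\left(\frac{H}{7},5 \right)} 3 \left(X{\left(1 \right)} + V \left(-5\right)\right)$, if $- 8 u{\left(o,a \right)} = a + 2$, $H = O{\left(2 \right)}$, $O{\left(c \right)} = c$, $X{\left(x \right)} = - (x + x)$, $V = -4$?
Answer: $- \frac{189}{4} \approx -47.25$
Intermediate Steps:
$X{\left(x \right)} = - 2 x$
$H = 2$
$u{\left(o,a \right)} = - \frac{1}{4} - \frac{a}{8}$ ($u{\left(o,a \right)} = - \frac{a + 2}{8} = - \frac{2 + a}{8} = - \frac{1}{4} - \frac{a}{8}$)
$u{\left(\frac{H}{7},5 \right)} 3 \left(X{\left(1 \right)} + V \left(-5\right)\right) = \left(- \frac{1}{4} - \frac{5}{8}\right) 3 \left(\left(-2\right) 1 - -20\right) = \left(- \frac{1}{4} - \frac{5}{8}\right) 3 \left(-2 + 20\right) = \left(- \frac{7}{8}\right) 3 \cdot 18 = \left(- \frac{21}{8}\right) 18 = - \frac{189}{4}$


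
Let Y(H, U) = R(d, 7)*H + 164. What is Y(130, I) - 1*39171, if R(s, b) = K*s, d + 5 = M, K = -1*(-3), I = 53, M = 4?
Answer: -39397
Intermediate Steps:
K = 3
d = -1 (d = -5 + 4 = -1)
R(s, b) = 3*s
Y(H, U) = 164 - 3*H (Y(H, U) = (3*(-1))*H + 164 = -3*H + 164 = 164 - 3*H)
Y(130, I) - 1*39171 = (164 - 3*130) - 1*39171 = (164 - 390) - 39171 = -226 - 39171 = -39397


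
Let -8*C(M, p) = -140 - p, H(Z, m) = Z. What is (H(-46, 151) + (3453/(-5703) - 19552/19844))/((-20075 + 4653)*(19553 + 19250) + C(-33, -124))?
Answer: 448821805/5643614557022904 ≈ 7.9527e-8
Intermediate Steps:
C(M, p) = 35/2 + p/8 (C(M, p) = -(-140 - p)/8 = 35/2 + p/8)
(H(-46, 151) + (3453/(-5703) - 19552/19844))/((-20075 + 4653)*(19553 + 19250) + C(-33, -124)) = (-46 + (3453/(-5703) - 19552/19844))/((-20075 + 4653)*(19553 + 19250) + (35/2 + (⅛)*(-124))) = (-46 + (3453*(-1/5703) - 19552*1/19844))/(-15422*38803 + (35/2 - 31/2)) = (-46 + (-1151/1901 - 4888/4961))/(-598419866 + 2) = (-46 - 15002199/9430861)/(-598419864) = -448821805/9430861*(-1/598419864) = 448821805/5643614557022904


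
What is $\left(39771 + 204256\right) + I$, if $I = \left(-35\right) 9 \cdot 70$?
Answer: $221977$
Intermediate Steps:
$I = -22050$ ($I = \left(-315\right) 70 = -22050$)
$\left(39771 + 204256\right) + I = \left(39771 + 204256\right) - 22050 = 244027 - 22050 = 221977$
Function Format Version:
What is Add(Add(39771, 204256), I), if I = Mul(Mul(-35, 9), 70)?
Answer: 221977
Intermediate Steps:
I = -22050 (I = Mul(-315, 70) = -22050)
Add(Add(39771, 204256), I) = Add(Add(39771, 204256), -22050) = Add(244027, -22050) = 221977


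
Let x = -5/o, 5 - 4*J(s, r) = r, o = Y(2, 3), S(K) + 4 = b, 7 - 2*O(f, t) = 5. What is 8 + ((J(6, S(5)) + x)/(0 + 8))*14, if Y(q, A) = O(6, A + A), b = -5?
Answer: 43/8 ≈ 5.3750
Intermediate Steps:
O(f, t) = 1 (O(f, t) = 7/2 - ½*5 = 7/2 - 5/2 = 1)
Y(q, A) = 1
S(K) = -9 (S(K) = -4 - 5 = -9)
o = 1
J(s, r) = 5/4 - r/4
x = -5 (x = -5/1 = -5*1 = -5)
8 + ((J(6, S(5)) + x)/(0 + 8))*14 = 8 + (((5/4 - ¼*(-9)) - 5)/(0 + 8))*14 = 8 + (((5/4 + 9/4) - 5)/8)*14 = 8 + ((7/2 - 5)*(⅛))*14 = 8 - 3/2*⅛*14 = 8 - 3/16*14 = 8 - 21/8 = 43/8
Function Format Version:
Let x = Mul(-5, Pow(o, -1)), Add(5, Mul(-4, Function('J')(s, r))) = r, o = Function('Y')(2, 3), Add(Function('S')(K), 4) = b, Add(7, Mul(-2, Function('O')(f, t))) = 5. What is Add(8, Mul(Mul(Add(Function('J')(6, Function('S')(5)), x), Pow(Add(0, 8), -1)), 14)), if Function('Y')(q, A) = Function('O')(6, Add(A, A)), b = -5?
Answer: Rational(43, 8) ≈ 5.3750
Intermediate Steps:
Function('O')(f, t) = 1 (Function('O')(f, t) = Add(Rational(7, 2), Mul(Rational(-1, 2), 5)) = Add(Rational(7, 2), Rational(-5, 2)) = 1)
Function('Y')(q, A) = 1
Function('S')(K) = -9 (Function('S')(K) = Add(-4, -5) = -9)
o = 1
Function('J')(s, r) = Add(Rational(5, 4), Mul(Rational(-1, 4), r))
x = -5 (x = Mul(-5, Pow(1, -1)) = Mul(-5, 1) = -5)
Add(8, Mul(Mul(Add(Function('J')(6, Function('S')(5)), x), Pow(Add(0, 8), -1)), 14)) = Add(8, Mul(Mul(Add(Add(Rational(5, 4), Mul(Rational(-1, 4), -9)), -5), Pow(Add(0, 8), -1)), 14)) = Add(8, Mul(Mul(Add(Add(Rational(5, 4), Rational(9, 4)), -5), Pow(8, -1)), 14)) = Add(8, Mul(Mul(Add(Rational(7, 2), -5), Rational(1, 8)), 14)) = Add(8, Mul(Mul(Rational(-3, 2), Rational(1, 8)), 14)) = Add(8, Mul(Rational(-3, 16), 14)) = Add(8, Rational(-21, 8)) = Rational(43, 8)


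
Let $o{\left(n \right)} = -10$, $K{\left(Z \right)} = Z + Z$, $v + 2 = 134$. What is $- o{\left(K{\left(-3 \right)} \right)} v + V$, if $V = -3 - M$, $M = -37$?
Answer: $1354$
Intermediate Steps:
$v = 132$ ($v = -2 + 134 = 132$)
$K{\left(Z \right)} = 2 Z$
$V = 34$ ($V = -3 - -37 = -3 + 37 = 34$)
$- o{\left(K{\left(-3 \right)} \right)} v + V = \left(-1\right) \left(-10\right) 132 + 34 = 10 \cdot 132 + 34 = 1320 + 34 = 1354$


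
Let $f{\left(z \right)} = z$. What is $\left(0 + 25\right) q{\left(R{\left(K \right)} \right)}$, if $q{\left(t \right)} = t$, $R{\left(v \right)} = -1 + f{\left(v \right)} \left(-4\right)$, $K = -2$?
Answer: $175$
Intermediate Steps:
$R{\left(v \right)} = -1 - 4 v$ ($R{\left(v \right)} = -1 + v \left(-4\right) = -1 - 4 v$)
$\left(0 + 25\right) q{\left(R{\left(K \right)} \right)} = \left(0 + 25\right) \left(-1 - -8\right) = 25 \left(-1 + 8\right) = 25 \cdot 7 = 175$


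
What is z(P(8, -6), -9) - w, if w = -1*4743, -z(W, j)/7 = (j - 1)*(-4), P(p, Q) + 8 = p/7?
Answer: 4463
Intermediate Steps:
P(p, Q) = -8 + p/7
z(W, j) = -28 + 28*j (z(W, j) = -7*(j - 1)*(-4) = -7*(-1 + j)*(-4) = -7*(4 - 4*j) = -28 + 28*j)
w = -4743
z(P(8, -6), -9) - w = (-28 + 28*(-9)) - 1*(-4743) = (-28 - 252) + 4743 = -280 + 4743 = 4463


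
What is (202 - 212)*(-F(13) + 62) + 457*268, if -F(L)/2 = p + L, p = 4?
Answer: 121516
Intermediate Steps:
F(L) = -8 - 2*L (F(L) = -2*(4 + L) = -8 - 2*L)
(202 - 212)*(-F(13) + 62) + 457*268 = (202 - 212)*(-(-8 - 2*13) + 62) + 457*268 = -10*(-(-8 - 26) + 62) + 122476 = -10*(-1*(-34) + 62) + 122476 = -10*(34 + 62) + 122476 = -10*96 + 122476 = -960 + 122476 = 121516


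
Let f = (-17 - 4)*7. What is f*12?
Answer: -1764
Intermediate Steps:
f = -147 (f = -21*7 = -147)
f*12 = -147*12 = -1764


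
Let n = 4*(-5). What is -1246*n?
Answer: 24920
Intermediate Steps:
n = -20
-1246*n = -1246*(-20) = 24920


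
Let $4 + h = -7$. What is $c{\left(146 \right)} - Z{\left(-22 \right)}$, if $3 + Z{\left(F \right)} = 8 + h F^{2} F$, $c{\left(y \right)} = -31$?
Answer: $-117164$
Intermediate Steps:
$h = -11$ ($h = -4 - 7 = -11$)
$Z{\left(F \right)} = 5 - 11 F^{3}$ ($Z{\left(F \right)} = -3 + \left(8 + - 11 F^{2} F\right) = -3 - \left(-8 + 11 F^{3}\right) = 5 - 11 F^{3}$)
$c{\left(146 \right)} - Z{\left(-22 \right)} = -31 - \left(5 - 11 \left(-22\right)^{3}\right) = -31 - \left(5 - -117128\right) = -31 - \left(5 + 117128\right) = -31 - 117133 = -117164$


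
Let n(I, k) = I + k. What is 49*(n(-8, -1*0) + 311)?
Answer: 14847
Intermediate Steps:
49*(n(-8, -1*0) + 311) = 49*((-8 - 1*0) + 311) = 49*((-8 + 0) + 311) = 49*(-8 + 311) = 49*303 = 14847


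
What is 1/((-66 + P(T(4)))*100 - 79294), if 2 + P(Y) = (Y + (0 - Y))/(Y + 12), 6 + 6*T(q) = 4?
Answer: -1/86094 ≈ -1.1615e-5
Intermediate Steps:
T(q) = -⅓ (T(q) = -1 + (⅙)*4 = -1 + ⅔ = -⅓)
P(Y) = -2 (P(Y) = -2 + (Y + (0 - Y))/(Y + 12) = -2 + (Y - Y)/(12 + Y) = -2 + 0/(12 + Y) = -2 + 0 = -2)
1/((-66 + P(T(4)))*100 - 79294) = 1/((-66 - 2)*100 - 79294) = 1/(-68*100 - 79294) = 1/(-6800 - 79294) = 1/(-86094) = -1/86094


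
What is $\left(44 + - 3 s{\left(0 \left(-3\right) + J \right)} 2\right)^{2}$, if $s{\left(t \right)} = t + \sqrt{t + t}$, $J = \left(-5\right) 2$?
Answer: $10096 - 2496 i \sqrt{5} \approx 10096.0 - 5581.2 i$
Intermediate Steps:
$J = -10$
$s{\left(t \right)} = t + \sqrt{2} \sqrt{t}$ ($s{\left(t \right)} = t + \sqrt{2 t} = t + \sqrt{2} \sqrt{t}$)
$\left(44 + - 3 s{\left(0 \left(-3\right) + J \right)} 2\right)^{2} = \left(44 + - 3 \left(\left(0 \left(-3\right) - 10\right) + \sqrt{2} \sqrt{0 \left(-3\right) - 10}\right) 2\right)^{2} = \left(44 + - 3 \left(\left(0 - 10\right) + \sqrt{2} \sqrt{0 - 10}\right) 2\right)^{2} = \left(44 + - 3 \left(-10 + \sqrt{2} \sqrt{-10}\right) 2\right)^{2} = \left(44 + - 3 \left(-10 + \sqrt{2} i \sqrt{10}\right) 2\right)^{2} = \left(44 + - 3 \left(-10 + 2 i \sqrt{5}\right) 2\right)^{2} = \left(44 + \left(30 - 6 i \sqrt{5}\right) 2\right)^{2} = \left(44 + \left(60 - 12 i \sqrt{5}\right)\right)^{2} = \left(104 - 12 i \sqrt{5}\right)^{2}$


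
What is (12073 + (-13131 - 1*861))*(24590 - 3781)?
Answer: -39932471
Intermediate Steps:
(12073 + (-13131 - 1*861))*(24590 - 3781) = (12073 + (-13131 - 861))*20809 = (12073 - 13992)*20809 = -1919*20809 = -39932471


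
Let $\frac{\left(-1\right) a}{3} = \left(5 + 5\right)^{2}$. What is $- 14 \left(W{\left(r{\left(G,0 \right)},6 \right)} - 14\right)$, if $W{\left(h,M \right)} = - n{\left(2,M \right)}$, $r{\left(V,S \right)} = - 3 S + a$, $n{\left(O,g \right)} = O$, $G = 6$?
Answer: $224$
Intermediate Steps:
$a = -300$ ($a = - 3 \left(5 + 5\right)^{2} = - 3 \cdot 10^{2} = \left(-3\right) 100 = -300$)
$r{\left(V,S \right)} = -300 - 3 S$ ($r{\left(V,S \right)} = - 3 S - 300 = -300 - 3 S$)
$W{\left(h,M \right)} = -2$ ($W{\left(h,M \right)} = \left(-1\right) 2 = -2$)
$- 14 \left(W{\left(r{\left(G,0 \right)},6 \right)} - 14\right) = - 14 \left(-2 - 14\right) = \left(-14\right) \left(-16\right) = 224$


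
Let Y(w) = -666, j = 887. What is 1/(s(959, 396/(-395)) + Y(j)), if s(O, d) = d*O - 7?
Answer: -395/645599 ≈ -0.00061184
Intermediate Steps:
s(O, d) = -7 + O*d (s(O, d) = O*d - 7 = -7 + O*d)
1/(s(959, 396/(-395)) + Y(j)) = 1/((-7 + 959*(396/(-395))) - 666) = 1/((-7 + 959*(396*(-1/395))) - 666) = 1/((-7 + 959*(-396/395)) - 666) = 1/((-7 - 379764/395) - 666) = 1/(-382529/395 - 666) = 1/(-645599/395) = -395/645599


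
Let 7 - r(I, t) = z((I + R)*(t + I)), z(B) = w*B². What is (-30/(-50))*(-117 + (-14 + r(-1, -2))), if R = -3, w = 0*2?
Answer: -372/5 ≈ -74.400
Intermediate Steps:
w = 0
z(B) = 0 (z(B) = 0*B² = 0)
r(I, t) = 7 (r(I, t) = 7 - 1*0 = 7 + 0 = 7)
(-30/(-50))*(-117 + (-14 + r(-1, -2))) = (-30/(-50))*(-117 + (-14 + 7)) = (-30*(-1/50))*(-117 - 7) = (⅗)*(-124) = -372/5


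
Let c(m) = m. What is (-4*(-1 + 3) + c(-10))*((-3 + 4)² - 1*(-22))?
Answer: -414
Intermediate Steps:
(-4*(-1 + 3) + c(-10))*((-3 + 4)² - 1*(-22)) = (-4*(-1 + 3) - 10)*((-3 + 4)² - 1*(-22)) = (-4*2 - 10)*(1² + 22) = (-8 - 10)*(1 + 22) = -18*23 = -414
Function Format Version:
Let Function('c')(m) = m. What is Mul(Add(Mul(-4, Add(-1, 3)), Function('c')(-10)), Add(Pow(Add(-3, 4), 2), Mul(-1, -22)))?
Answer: -414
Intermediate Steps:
Mul(Add(Mul(-4, Add(-1, 3)), Function('c')(-10)), Add(Pow(Add(-3, 4), 2), Mul(-1, -22))) = Mul(Add(Mul(-4, Add(-1, 3)), -10), Add(Pow(Add(-3, 4), 2), Mul(-1, -22))) = Mul(Add(Mul(-4, 2), -10), Add(Pow(1, 2), 22)) = Mul(Add(-8, -10), Add(1, 22)) = Mul(-18, 23) = -414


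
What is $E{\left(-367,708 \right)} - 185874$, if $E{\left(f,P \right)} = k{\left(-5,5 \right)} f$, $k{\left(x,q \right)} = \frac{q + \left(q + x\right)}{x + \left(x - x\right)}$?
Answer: $-185507$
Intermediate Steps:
$k{\left(x,q \right)} = \frac{x + 2 q}{x}$ ($k{\left(x,q \right)} = \frac{x + 2 q}{x + 0} = \frac{x + 2 q}{x}$)
$E{\left(f,P \right)} = - f$ ($E{\left(f,P \right)} = \frac{-5 + 2 \cdot 5}{-5} f = - \frac{-5 + 10}{5} f = \left(- \frac{1}{5}\right) 5 f = - f$)
$E{\left(-367,708 \right)} - 185874 = \left(-1\right) \left(-367\right) - 185874 = 367 - 185874 = -185507$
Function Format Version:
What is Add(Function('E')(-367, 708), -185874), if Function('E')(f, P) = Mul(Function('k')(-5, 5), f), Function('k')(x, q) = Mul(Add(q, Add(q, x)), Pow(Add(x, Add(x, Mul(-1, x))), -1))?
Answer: -185507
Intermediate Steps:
Function('k')(x, q) = Mul(Pow(x, -1), Add(x, Mul(2, q))) (Function('k')(x, q) = Mul(Add(x, Mul(2, q)), Pow(Add(x, 0), -1)) = Mul(Add(x, Mul(2, q)), Pow(x, -1)) = Mul(Pow(x, -1), Add(x, Mul(2, q))))
Function('E')(f, P) = Mul(-1, f) (Function('E')(f, P) = Mul(Mul(Pow(-5, -1), Add(-5, Mul(2, 5))), f) = Mul(Mul(Rational(-1, 5), Add(-5, 10)), f) = Mul(Mul(Rational(-1, 5), 5), f) = Mul(-1, f))
Add(Function('E')(-367, 708), -185874) = Add(Mul(-1, -367), -185874) = Add(367, -185874) = -185507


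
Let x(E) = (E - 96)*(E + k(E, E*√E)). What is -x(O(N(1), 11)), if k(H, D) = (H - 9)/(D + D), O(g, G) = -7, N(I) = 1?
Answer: -721 - 824*I*√7/49 ≈ -721.0 - 44.492*I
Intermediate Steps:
k(H, D) = (-9 + H)/(2*D) (k(H, D) = (-9 + H)/((2*D)) = (-9 + H)*(1/(2*D)) = (-9 + H)/(2*D))
x(E) = (-96 + E)*(E + (-9 + E)/(2*E^(3/2))) (x(E) = (E - 96)*(E + (-9 + E)/(2*((E*√E)))) = (-96 + E)*(E + (-9 + E)/(2*(E^(3/2)))) = (-96 + E)*(E + (-9 + E)/(2*E^(3/2))))
-x(O(N(1), 11)) = -((-7)² + √(-7)/2 - 96*(-7) + 432/(-7)^(3/2) - (-15)*I*√7/2) = -(49 + (I*√7)/2 + 672 + 432*(I*√7/49) - (-15)*I*√7/2) = -(49 + I*√7/2 + 672 + 432*I*√7/49 + 15*I*√7/2) = -(721 + 824*I*√7/49) = -721 - 824*I*√7/49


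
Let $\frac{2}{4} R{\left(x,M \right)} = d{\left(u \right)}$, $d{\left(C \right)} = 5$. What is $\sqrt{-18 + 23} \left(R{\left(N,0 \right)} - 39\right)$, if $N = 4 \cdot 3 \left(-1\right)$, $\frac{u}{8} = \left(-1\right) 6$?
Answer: $- 29 \sqrt{5} \approx -64.846$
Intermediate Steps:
$u = -48$ ($u = 8 \left(\left(-1\right) 6\right) = 8 \left(-6\right) = -48$)
$N = -12$ ($N = 12 \left(-1\right) = -12$)
$R{\left(x,M \right)} = 10$ ($R{\left(x,M \right)} = 2 \cdot 5 = 10$)
$\sqrt{-18 + 23} \left(R{\left(N,0 \right)} - 39\right) = \sqrt{-18 + 23} \left(10 - 39\right) = \sqrt{5} \left(-29\right) = - 29 \sqrt{5}$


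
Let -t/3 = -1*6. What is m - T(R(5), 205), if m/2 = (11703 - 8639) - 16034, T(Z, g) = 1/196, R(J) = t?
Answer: -5084241/196 ≈ -25940.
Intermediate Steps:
t = 18 (t = -(-3)*6 = -3*(-6) = 18)
R(J) = 18
T(Z, g) = 1/196
m = -25940 (m = 2*((11703 - 8639) - 16034) = 2*(3064 - 16034) = 2*(-12970) = -25940)
m - T(R(5), 205) = -25940 - 1*1/196 = -25940 - 1/196 = -5084241/196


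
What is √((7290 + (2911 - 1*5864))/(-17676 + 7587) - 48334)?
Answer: I*√546651236623/3363 ≈ 219.85*I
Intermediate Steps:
√((7290 + (2911 - 1*5864))/(-17676 + 7587) - 48334) = √((7290 + (2911 - 5864))/(-10089) - 48334) = √((7290 - 2953)*(-1/10089) - 48334) = √(4337*(-1/10089) - 48334) = √(-4337/10089 - 48334) = √(-487646063/10089) = I*√546651236623/3363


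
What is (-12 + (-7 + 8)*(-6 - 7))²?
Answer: 625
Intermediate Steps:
(-12 + (-7 + 8)*(-6 - 7))² = (-12 + 1*(-13))² = (-12 - 13)² = (-25)² = 625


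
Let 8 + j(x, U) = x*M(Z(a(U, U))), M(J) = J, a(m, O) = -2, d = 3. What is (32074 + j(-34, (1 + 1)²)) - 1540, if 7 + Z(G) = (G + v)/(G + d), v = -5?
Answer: 31002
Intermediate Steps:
Z(G) = -7 + (-5 + G)/(3 + G) (Z(G) = -7 + (G - 5)/(G + 3) = -7 + (-5 + G)/(3 + G))
j(x, U) = -8 - 14*x (j(x, U) = -8 + x*(2*(-13 - 3*(-2))/(3 - 2)) = -8 + x*(2*(-13 + 6)/1) = -8 + x*(2*1*(-7)) = -8 + x*(-14) = -8 - 14*x)
(32074 + j(-34, (1 + 1)²)) - 1540 = (32074 + (-8 - 14*(-34))) - 1540 = (32074 + (-8 + 476)) - 1540 = (32074 + 468) - 1540 = 32542 - 1540 = 31002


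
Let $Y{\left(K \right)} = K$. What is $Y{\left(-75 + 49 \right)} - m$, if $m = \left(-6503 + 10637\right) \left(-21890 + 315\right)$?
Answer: $89191024$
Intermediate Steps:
$m = -89191050$ ($m = 4134 \left(-21575\right) = -89191050$)
$Y{\left(-75 + 49 \right)} - m = \left(-75 + 49\right) - -89191050 = -26 + 89191050 = 89191024$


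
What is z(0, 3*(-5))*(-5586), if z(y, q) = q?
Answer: 83790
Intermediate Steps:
z(0, 3*(-5))*(-5586) = (3*(-5))*(-5586) = -15*(-5586) = 83790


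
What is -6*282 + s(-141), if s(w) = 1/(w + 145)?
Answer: -6767/4 ≈ -1691.8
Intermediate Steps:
s(w) = 1/(145 + w)
-6*282 + s(-141) = -6*282 + 1/(145 - 141) = -1692 + 1/4 = -6767/4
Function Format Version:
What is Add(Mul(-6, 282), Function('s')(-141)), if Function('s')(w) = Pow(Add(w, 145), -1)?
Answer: Rational(-6767, 4) ≈ -1691.8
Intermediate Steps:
Function('s')(w) = Pow(Add(145, w), -1)
Add(Mul(-6, 282), Function('s')(-141)) = Add(Mul(-6, 282), Pow(Add(145, -141), -1)) = Add(-1692, Pow(4, -1)) = Add(-1692, Rational(1, 4)) = Rational(-6767, 4)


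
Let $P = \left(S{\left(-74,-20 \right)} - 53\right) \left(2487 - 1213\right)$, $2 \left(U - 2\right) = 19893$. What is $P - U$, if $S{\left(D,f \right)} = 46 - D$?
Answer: $\frac{150819}{2} \approx 75410.0$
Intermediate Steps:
$U = \frac{19897}{2}$ ($U = 2 + \frac{1}{2} \cdot 19893 = 2 + \frac{19893}{2} = \frac{19897}{2} \approx 9948.5$)
$P = 85358$ ($P = \left(\left(46 - -74\right) - 53\right) \left(2487 - 1213\right) = \left(\left(46 + 74\right) - 53\right) 1274 = \left(120 - 53\right) 1274 = 67 \cdot 1274 = 85358$)
$P - U = 85358 - \frac{19897}{2} = \frac{150819}{2}$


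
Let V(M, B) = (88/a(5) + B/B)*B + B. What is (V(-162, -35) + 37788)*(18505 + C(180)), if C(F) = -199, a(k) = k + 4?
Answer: 684200988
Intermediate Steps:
a(k) = 4 + k
V(M, B) = 106*B/9 (V(M, B) = (88/(4 + 5) + B/B)*B + B = (88/9 + 1)*B + B = 97*B/9 + B = 106*B/9)
(V(-162, -35) + 37788)*(18505 + C(180)) = ((106/9)*(-35) + 37788)*(18505 - 199) = (-3710/9 + 37788)*18306 = (336382/9)*18306 = 684200988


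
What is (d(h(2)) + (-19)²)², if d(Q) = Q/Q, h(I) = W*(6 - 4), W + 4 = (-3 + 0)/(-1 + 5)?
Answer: 131044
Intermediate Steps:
W = -19/4 (W = -4 + (-3 + 0)/(-1 + 5) = -4 - 3/4 = -4 - 3*¼ = -4 - ¾ = -19/4 ≈ -4.7500)
h(I) = -19/2 (h(I) = -19*(6 - 4)/4 = -19/4*2 = -19/2)
d(Q) = 1
(d(h(2)) + (-19)²)² = (1 + (-19)²)² = (1 + 361)² = 362² = 131044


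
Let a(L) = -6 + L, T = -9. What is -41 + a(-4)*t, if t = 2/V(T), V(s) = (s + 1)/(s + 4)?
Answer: -107/2 ≈ -53.500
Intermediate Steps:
V(s) = (1 + s)/(4 + s)
t = 5/4 (t = 2/(((1 - 9)/(4 - 9))) = 2/((-8/(-5))) = 2/((-⅕*(-8))) = 2/(8/5) = 2*(5/8) = 5/4 ≈ 1.2500)
-41 + a(-4)*t = -41 + (-6 - 4)*(5/4) = -41 - 10*5/4 = -41 - 25/2 = -107/2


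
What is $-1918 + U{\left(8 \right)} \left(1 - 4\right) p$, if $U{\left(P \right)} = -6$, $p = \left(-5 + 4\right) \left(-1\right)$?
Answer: $-1900$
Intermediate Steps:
$p = 1$ ($p = \left(-1\right) \left(-1\right) = 1$)
$-1918 + U{\left(8 \right)} \left(1 - 4\right) p = -1918 - 6 \left(1 - 4\right) 1 = -1918 - 6 \left(\left(-3\right) 1\right) = -1918 - -18 = -1918 + 18 = -1900$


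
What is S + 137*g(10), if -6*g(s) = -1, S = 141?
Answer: 983/6 ≈ 163.83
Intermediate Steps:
g(s) = ⅙ (g(s) = -⅙*(-1) = ⅙)
S + 137*g(10) = 141 + 137*(⅙) = 141 + 137/6 = 983/6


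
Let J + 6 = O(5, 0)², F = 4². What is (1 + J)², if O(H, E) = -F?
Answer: 63001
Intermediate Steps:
F = 16
O(H, E) = -16 (O(H, E) = -1*16 = -16)
J = 250 (J = -6 + (-16)² = -6 + 256 = 250)
(1 + J)² = (1 + 250)² = 251² = 63001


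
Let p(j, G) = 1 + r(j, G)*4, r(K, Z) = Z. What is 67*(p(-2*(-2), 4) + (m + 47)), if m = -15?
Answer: 3283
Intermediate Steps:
p(j, G) = 1 + 4*G (p(j, G) = 1 + G*4 = 1 + 4*G)
67*(p(-2*(-2), 4) + (m + 47)) = 67*((1 + 4*4) + (-15 + 47)) = 67*((1 + 16) + 32) = 67*(17 + 32) = 67*49 = 3283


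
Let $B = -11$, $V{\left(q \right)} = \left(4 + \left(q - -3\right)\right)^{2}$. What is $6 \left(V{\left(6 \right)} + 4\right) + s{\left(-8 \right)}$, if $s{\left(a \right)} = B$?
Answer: $1027$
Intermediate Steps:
$V{\left(q \right)} = \left(7 + q\right)^{2}$ ($V{\left(q \right)} = \left(4 + \left(q + 3\right)\right)^{2} = \left(4 + \left(3 + q\right)\right)^{2} = \left(7 + q\right)^{2}$)
$s{\left(a \right)} = -11$
$6 \left(V{\left(6 \right)} + 4\right) + s{\left(-8 \right)} = 6 \left(\left(7 + 6\right)^{2} + 4\right) - 11 = 6 \left(13^{2} + 4\right) - 11 = 6 \left(169 + 4\right) - 11 = 6 \cdot 173 - 11 = 1038 - 11 = 1027$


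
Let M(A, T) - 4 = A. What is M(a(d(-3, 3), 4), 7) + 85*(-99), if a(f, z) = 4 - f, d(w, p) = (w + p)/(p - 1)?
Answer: -8407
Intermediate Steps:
d(w, p) = (p + w)/(-1 + p)
M(A, T) = 4 + A
M(a(d(-3, 3), 4), 7) + 85*(-99) = (4 + (4 - (3 - 3)/(-1 + 3))) + 85*(-99) = (4 + (4 - 0/2)) - 8415 = (4 + (4 - 1*0)) - 8415 = (4 + (4 + 0)) - 8415 = (4 + 4) - 8415 = 8 - 8415 = -8407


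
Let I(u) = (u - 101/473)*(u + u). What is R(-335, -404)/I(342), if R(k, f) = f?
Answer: -47773/27644715 ≈ -0.0017281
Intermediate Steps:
I(u) = 2*u*(-101/473 + u) (I(u) = (u - 101*1/473)*(2*u) = (u - 101/473)*(2*u) = (-101/473 + u)*(2*u) = 2*u*(-101/473 + u))
R(-335, -404)/I(342) = -404*473/(684*(-101 + 473*342)) = -404*473/(684*(-101 + 161766)) = -404/((2/473)*342*161665) = -404/110578860/473 = -404*473/110578860 = -47773/27644715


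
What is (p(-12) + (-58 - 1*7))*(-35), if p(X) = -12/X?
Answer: 2240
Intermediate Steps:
(p(-12) + (-58 - 1*7))*(-35) = (-12/(-12) + (-58 - 1*7))*(-35) = (-12*(-1/12) + (-58 - 7))*(-35) = (1 - 65)*(-35) = -64*(-35) = 2240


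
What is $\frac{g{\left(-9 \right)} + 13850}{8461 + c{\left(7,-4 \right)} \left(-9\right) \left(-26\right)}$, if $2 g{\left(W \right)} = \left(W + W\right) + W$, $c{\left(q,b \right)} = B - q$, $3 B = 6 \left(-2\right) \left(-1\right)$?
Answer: $\frac{27673}{15518} \approx 1.7833$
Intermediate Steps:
$B = 4$ ($B = \frac{6 \left(-2\right) \left(-1\right)}{3} = \frac{\left(-12\right) \left(-1\right)}{3} = \frac{1}{3} \cdot 12 = 4$)
$c{\left(q,b \right)} = 4 - q$
$g{\left(W \right)} = \frac{3 W}{2}$ ($g{\left(W \right)} = \frac{\left(W + W\right) + W}{2} = \frac{2 W + W}{2} = \frac{3 W}{2}$)
$\frac{g{\left(-9 \right)} + 13850}{8461 + c{\left(7,-4 \right)} \left(-9\right) \left(-26\right)} = \frac{\frac{3}{2} \left(-9\right) + 13850}{8461 + \left(4 - 7\right) \left(-9\right) \left(-26\right)} = \frac{- \frac{27}{2} + 13850}{8461 + \left(4 - 7\right) \left(-9\right) \left(-26\right)} = \frac{27673}{2 \left(8461 + \left(-3\right) \left(-9\right) \left(-26\right)\right)} = \frac{27673}{2 \left(8461 + 27 \left(-26\right)\right)} = \frac{27673}{2 \left(8461 - 702\right)} = \frac{27673}{2 \cdot 7759} = \frac{27673}{2} \cdot \frac{1}{7759} = \frac{27673}{15518}$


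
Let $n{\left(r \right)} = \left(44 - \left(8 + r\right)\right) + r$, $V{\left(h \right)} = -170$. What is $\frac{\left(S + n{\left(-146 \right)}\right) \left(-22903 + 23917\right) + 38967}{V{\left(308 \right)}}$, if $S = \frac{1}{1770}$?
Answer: $- \frac{11132057}{25075} \approx -443.95$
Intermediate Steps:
$S = \frac{1}{1770} \approx 0.00056497$
$n{\left(r \right)} = 36$ ($n{\left(r \right)} = \left(36 - r\right) + r = 36$)
$\frac{\left(S + n{\left(-146 \right)}\right) \left(-22903 + 23917\right) + 38967}{V{\left(308 \right)}} = \frac{\left(\frac{1}{1770} + 36\right) \left(-22903 + 23917\right) + 38967}{-170} = \left(\frac{63721}{1770} \cdot 1014 + 38967\right) \left(- \frac{1}{170}\right) = \left(\frac{10768849}{295} + 38967\right) \left(- \frac{1}{170}\right) = \frac{22264114}{295} \left(- \frac{1}{170}\right) = - \frac{11132057}{25075}$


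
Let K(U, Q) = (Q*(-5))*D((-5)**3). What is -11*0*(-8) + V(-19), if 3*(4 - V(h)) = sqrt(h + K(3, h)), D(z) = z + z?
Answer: 4 - I*sqrt(2641) ≈ 4.0 - 51.391*I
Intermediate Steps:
D(z) = 2*z
K(U, Q) = 1250*Q (K(U, Q) = (Q*(-5))*(2*(-5)**3) = (-5*Q)*(2*(-125)) = -5*Q*(-250) = 1250*Q)
V(h) = 4 - sqrt(139)*sqrt(h) (V(h) = 4 - sqrt(h + 1250*h)/3 = 4 - 3*sqrt(139)*sqrt(h)/3 = 4 - sqrt(139)*sqrt(h))
-11*0*(-8) + V(-19) = -11*0*(-8) + (4 - sqrt(139)*sqrt(-19)) = 0*(-8) + (4 - sqrt(139)*I*sqrt(19)) = 0 + (4 - I*sqrt(2641)) = 4 - I*sqrt(2641)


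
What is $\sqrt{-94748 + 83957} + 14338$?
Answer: $14338 + 3 i \sqrt{1199} \approx 14338.0 + 103.88 i$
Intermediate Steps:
$\sqrt{-94748 + 83957} + 14338 = \sqrt{-10791} + 14338 = 3 i \sqrt{1199} + 14338 = 14338 + 3 i \sqrt{1199}$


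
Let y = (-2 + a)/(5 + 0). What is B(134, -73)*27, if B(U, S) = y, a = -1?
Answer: -81/5 ≈ -16.200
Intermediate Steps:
y = -⅗ (y = (-2 - 1)/(5 + 0) = -3/5 = -3*⅕ = -⅗ ≈ -0.60000)
B(U, S) = -⅗
B(134, -73)*27 = -⅗*27 = -81/5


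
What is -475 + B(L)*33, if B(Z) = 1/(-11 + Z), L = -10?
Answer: -3336/7 ≈ -476.57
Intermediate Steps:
-475 + B(L)*33 = -475 + 33/(-11 - 10) = -475 + 33/(-21) = -475 - 1/21*33 = -475 - 11/7 = -3336/7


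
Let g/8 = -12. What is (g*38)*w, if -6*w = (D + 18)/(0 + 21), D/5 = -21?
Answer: -17632/7 ≈ -2518.9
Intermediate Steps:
D = -105 (D = 5*(-21) = -105)
g = -96 (g = 8*(-12) = -96)
w = 29/42 (w = -(-105 + 18)/(6*(0 + 21)) = -(-29)/(2*21) = -⅙*(-29/7) = 29/42 ≈ 0.69048)
(g*38)*w = -96*38*(29/42) = -3648*29/42 = -17632/7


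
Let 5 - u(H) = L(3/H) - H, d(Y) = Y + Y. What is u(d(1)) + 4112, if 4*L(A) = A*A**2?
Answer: 131781/32 ≈ 4118.2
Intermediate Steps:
L(A) = A**3/4 (L(A) = (A*A**2)/4 = A**3/4)
d(Y) = 2*Y
u(H) = 5 + H - 27/(4*H**3) (u(H) = 5 - ((3/H)**3/4 - H) = 5 - ((27/H**3)/4 - H) = 5 - (27/(4*H**3) - H) = 5 - (-H + 27/(4*H**3)) = 5 + (H - 27/(4*H**3)) = 5 + H - 27/(4*H**3))
u(d(1)) + 4112 = (5 + 2*1 - 27/(4*(2*1)**3)) + 4112 = (5 + 2 - 27/4/2**3) + 4112 = (5 + 2 - 27/4*1/8) + 4112 = (5 + 2 - 27/32) + 4112 = 197/32 + 4112 = 131781/32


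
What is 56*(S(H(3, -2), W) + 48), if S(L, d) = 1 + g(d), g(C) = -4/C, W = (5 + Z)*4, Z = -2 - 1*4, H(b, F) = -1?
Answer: 2800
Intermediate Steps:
Z = -6 (Z = -2 - 4 = -6)
W = -4 (W = (5 - 6)*4 = -1*4 = -4)
S(L, d) = 1 - 4/d
56*(S(H(3, -2), W) + 48) = 56*((-4 - 4)/(-4) + 48) = 56*(-¼*(-8) + 48) = 56*(2 + 48) = 56*50 = 2800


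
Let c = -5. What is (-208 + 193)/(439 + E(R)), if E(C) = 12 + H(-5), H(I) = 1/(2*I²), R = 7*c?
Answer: -250/7517 ≈ -0.033258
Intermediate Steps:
R = -35 (R = 7*(-5) = -35)
H(I) = 1/(2*I²)
E(C) = 601/50 (E(C) = 12 + (½)/(-5)² = 12 + (½)*(1/25) = 12 + 1/50 = 601/50)
(-208 + 193)/(439 + E(R)) = (-208 + 193)/(439 + 601/50) = -15/22551/50 = -15*50/22551 = -250/7517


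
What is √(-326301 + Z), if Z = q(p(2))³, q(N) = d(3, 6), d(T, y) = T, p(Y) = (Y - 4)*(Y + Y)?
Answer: I*√326274 ≈ 571.2*I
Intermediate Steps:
p(Y) = 2*Y*(-4 + Y) (p(Y) = (-4 + Y)*(2*Y) = 2*Y*(-4 + Y))
q(N) = 3
Z = 27 (Z = 3³ = 27)
√(-326301 + Z) = √(-326301 + 27) = √(-326274) = I*√326274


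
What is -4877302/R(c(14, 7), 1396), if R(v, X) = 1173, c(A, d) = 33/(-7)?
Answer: -4877302/1173 ≈ -4158.0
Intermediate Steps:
c(A, d) = -33/7 (c(A, d) = 33*(-⅐) = -33/7)
-4877302/R(c(14, 7), 1396) = -4877302/1173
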